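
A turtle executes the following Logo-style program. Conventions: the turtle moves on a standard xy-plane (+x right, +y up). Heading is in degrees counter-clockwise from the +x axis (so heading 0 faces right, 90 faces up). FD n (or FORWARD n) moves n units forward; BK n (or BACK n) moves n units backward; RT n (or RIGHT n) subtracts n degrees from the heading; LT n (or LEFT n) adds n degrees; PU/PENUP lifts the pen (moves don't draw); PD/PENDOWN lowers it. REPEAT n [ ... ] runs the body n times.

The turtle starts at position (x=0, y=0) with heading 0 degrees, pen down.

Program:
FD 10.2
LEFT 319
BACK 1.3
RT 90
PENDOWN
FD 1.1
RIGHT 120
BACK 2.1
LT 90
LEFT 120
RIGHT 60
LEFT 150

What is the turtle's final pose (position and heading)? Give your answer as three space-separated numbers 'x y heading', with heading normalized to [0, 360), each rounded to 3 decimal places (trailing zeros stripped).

Executing turtle program step by step:
Start: pos=(0,0), heading=0, pen down
FD 10.2: (0,0) -> (10.2,0) [heading=0, draw]
LT 319: heading 0 -> 319
BK 1.3: (10.2,0) -> (9.219,0.853) [heading=319, draw]
RT 90: heading 319 -> 229
PD: pen down
FD 1.1: (9.219,0.853) -> (8.497,0.023) [heading=229, draw]
RT 120: heading 229 -> 109
BK 2.1: (8.497,0.023) -> (9.181,-1.963) [heading=109, draw]
LT 90: heading 109 -> 199
LT 120: heading 199 -> 319
RT 60: heading 319 -> 259
LT 150: heading 259 -> 49
Final: pos=(9.181,-1.963), heading=49, 4 segment(s) drawn

Answer: 9.181 -1.963 49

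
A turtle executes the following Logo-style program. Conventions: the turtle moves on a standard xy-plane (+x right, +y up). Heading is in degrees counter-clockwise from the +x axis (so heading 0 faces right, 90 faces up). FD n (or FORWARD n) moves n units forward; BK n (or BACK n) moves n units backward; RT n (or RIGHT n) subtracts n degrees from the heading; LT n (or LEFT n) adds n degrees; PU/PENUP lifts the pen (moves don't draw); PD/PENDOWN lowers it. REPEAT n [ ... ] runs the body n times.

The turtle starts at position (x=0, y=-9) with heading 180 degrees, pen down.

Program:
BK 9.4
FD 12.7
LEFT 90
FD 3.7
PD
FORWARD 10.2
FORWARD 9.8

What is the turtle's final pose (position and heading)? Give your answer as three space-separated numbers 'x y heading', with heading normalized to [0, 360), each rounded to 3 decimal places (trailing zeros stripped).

Answer: -3.3 -32.7 270

Derivation:
Executing turtle program step by step:
Start: pos=(0,-9), heading=180, pen down
BK 9.4: (0,-9) -> (9.4,-9) [heading=180, draw]
FD 12.7: (9.4,-9) -> (-3.3,-9) [heading=180, draw]
LT 90: heading 180 -> 270
FD 3.7: (-3.3,-9) -> (-3.3,-12.7) [heading=270, draw]
PD: pen down
FD 10.2: (-3.3,-12.7) -> (-3.3,-22.9) [heading=270, draw]
FD 9.8: (-3.3,-22.9) -> (-3.3,-32.7) [heading=270, draw]
Final: pos=(-3.3,-32.7), heading=270, 5 segment(s) drawn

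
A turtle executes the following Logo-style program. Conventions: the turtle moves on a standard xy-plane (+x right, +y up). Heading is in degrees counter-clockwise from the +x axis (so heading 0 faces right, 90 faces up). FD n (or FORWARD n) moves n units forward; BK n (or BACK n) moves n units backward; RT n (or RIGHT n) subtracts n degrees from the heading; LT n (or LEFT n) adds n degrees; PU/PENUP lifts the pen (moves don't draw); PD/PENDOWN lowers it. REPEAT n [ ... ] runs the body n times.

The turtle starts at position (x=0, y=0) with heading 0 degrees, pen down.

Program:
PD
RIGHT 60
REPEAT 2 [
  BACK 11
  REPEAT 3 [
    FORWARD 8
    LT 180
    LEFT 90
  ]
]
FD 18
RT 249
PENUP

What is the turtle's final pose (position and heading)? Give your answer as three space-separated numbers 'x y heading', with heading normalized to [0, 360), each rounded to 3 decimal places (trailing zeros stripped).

Answer: -26.954 8.687 231

Derivation:
Executing turtle program step by step:
Start: pos=(0,0), heading=0, pen down
PD: pen down
RT 60: heading 0 -> 300
REPEAT 2 [
  -- iteration 1/2 --
  BK 11: (0,0) -> (-5.5,9.526) [heading=300, draw]
  REPEAT 3 [
    -- iteration 1/3 --
    FD 8: (-5.5,9.526) -> (-1.5,2.598) [heading=300, draw]
    LT 180: heading 300 -> 120
    LT 90: heading 120 -> 210
    -- iteration 2/3 --
    FD 8: (-1.5,2.598) -> (-8.428,-1.402) [heading=210, draw]
    LT 180: heading 210 -> 30
    LT 90: heading 30 -> 120
    -- iteration 3/3 --
    FD 8: (-8.428,-1.402) -> (-12.428,5.526) [heading=120, draw]
    LT 180: heading 120 -> 300
    LT 90: heading 300 -> 30
  ]
  -- iteration 2/2 --
  BK 11: (-12.428,5.526) -> (-21.954,0.026) [heading=30, draw]
  REPEAT 3 [
    -- iteration 1/3 --
    FD 8: (-21.954,0.026) -> (-15.026,4.026) [heading=30, draw]
    LT 180: heading 30 -> 210
    LT 90: heading 210 -> 300
    -- iteration 2/3 --
    FD 8: (-15.026,4.026) -> (-11.026,-2.902) [heading=300, draw]
    LT 180: heading 300 -> 120
    LT 90: heading 120 -> 210
    -- iteration 3/3 --
    FD 8: (-11.026,-2.902) -> (-17.954,-6.902) [heading=210, draw]
    LT 180: heading 210 -> 30
    LT 90: heading 30 -> 120
  ]
]
FD 18: (-17.954,-6.902) -> (-26.954,8.687) [heading=120, draw]
RT 249: heading 120 -> 231
PU: pen up
Final: pos=(-26.954,8.687), heading=231, 9 segment(s) drawn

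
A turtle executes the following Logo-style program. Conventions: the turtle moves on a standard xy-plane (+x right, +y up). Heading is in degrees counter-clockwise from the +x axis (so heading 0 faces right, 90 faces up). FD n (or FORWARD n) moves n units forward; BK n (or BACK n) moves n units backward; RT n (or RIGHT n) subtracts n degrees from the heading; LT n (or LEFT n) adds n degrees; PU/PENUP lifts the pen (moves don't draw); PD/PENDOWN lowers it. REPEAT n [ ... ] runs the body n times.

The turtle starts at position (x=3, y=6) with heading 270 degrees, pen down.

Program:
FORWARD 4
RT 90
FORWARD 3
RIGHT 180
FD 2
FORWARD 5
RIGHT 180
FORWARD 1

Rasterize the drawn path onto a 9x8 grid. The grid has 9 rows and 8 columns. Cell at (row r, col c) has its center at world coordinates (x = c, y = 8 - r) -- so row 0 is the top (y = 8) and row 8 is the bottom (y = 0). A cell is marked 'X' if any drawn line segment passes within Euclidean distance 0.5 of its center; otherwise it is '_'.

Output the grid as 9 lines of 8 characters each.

Segment 0: (3,6) -> (3,2)
Segment 1: (3,2) -> (-0,2)
Segment 2: (-0,2) -> (2,2)
Segment 3: (2,2) -> (7,2)
Segment 4: (7,2) -> (6,2)

Answer: ________
________
___X____
___X____
___X____
___X____
XXXXXXXX
________
________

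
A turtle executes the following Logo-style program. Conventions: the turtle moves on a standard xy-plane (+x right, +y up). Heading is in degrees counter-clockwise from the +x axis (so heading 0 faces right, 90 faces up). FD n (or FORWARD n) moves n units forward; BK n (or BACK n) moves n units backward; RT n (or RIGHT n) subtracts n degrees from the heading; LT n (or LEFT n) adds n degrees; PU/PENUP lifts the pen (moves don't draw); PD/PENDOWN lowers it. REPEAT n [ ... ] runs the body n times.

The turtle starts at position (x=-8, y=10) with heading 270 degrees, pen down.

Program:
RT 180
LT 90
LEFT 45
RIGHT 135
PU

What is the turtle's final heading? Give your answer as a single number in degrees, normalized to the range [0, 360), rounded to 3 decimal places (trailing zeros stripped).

Answer: 90

Derivation:
Executing turtle program step by step:
Start: pos=(-8,10), heading=270, pen down
RT 180: heading 270 -> 90
LT 90: heading 90 -> 180
LT 45: heading 180 -> 225
RT 135: heading 225 -> 90
PU: pen up
Final: pos=(-8,10), heading=90, 0 segment(s) drawn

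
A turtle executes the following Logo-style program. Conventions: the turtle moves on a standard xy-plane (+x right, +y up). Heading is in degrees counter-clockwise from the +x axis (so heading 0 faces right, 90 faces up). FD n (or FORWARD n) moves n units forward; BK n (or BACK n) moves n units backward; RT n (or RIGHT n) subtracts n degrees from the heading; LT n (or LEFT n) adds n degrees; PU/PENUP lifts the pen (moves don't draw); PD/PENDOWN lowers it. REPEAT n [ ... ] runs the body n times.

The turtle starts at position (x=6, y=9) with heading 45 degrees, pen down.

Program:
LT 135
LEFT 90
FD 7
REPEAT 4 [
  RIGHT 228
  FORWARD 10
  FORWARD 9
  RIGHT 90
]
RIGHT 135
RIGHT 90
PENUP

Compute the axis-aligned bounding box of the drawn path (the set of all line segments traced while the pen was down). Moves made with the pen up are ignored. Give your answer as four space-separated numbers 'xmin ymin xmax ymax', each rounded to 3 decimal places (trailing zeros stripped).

Answer: -7.647 2 22.106 52.931

Derivation:
Executing turtle program step by step:
Start: pos=(6,9), heading=45, pen down
LT 135: heading 45 -> 180
LT 90: heading 180 -> 270
FD 7: (6,9) -> (6,2) [heading=270, draw]
REPEAT 4 [
  -- iteration 1/4 --
  RT 228: heading 270 -> 42
  FD 10: (6,2) -> (13.431,8.691) [heading=42, draw]
  FD 9: (13.431,8.691) -> (20.12,14.713) [heading=42, draw]
  RT 90: heading 42 -> 312
  -- iteration 2/4 --
  RT 228: heading 312 -> 84
  FD 10: (20.12,14.713) -> (21.165,24.659) [heading=84, draw]
  FD 9: (21.165,24.659) -> (22.106,33.609) [heading=84, draw]
  RT 90: heading 84 -> 354
  -- iteration 3/4 --
  RT 228: heading 354 -> 126
  FD 10: (22.106,33.609) -> (16.228,41.7) [heading=126, draw]
  FD 9: (16.228,41.7) -> (10.938,48.981) [heading=126, draw]
  RT 90: heading 126 -> 36
  -- iteration 4/4 --
  RT 228: heading 36 -> 168
  FD 10: (10.938,48.981) -> (1.156,51.06) [heading=168, draw]
  FD 9: (1.156,51.06) -> (-7.647,52.931) [heading=168, draw]
  RT 90: heading 168 -> 78
]
RT 135: heading 78 -> 303
RT 90: heading 303 -> 213
PU: pen up
Final: pos=(-7.647,52.931), heading=213, 9 segment(s) drawn

Segment endpoints: x in {-7.647, 1.156, 6, 6, 10.938, 13.431, 16.228, 20.12, 21.165, 22.106}, y in {2, 8.691, 9, 14.713, 24.659, 33.609, 41.7, 48.981, 51.06, 52.931}
xmin=-7.647, ymin=2, xmax=22.106, ymax=52.931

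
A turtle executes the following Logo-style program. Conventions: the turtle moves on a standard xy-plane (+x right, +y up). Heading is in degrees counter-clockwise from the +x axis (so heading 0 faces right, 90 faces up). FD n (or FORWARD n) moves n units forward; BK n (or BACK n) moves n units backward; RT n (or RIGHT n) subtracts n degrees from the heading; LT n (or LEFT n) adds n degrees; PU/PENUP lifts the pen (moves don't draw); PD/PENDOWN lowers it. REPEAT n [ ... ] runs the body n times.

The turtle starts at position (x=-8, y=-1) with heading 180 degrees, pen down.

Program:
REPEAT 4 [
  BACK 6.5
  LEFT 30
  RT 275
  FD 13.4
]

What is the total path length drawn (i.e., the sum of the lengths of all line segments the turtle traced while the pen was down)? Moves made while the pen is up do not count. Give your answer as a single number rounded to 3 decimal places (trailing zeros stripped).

Answer: 79.6

Derivation:
Executing turtle program step by step:
Start: pos=(-8,-1), heading=180, pen down
REPEAT 4 [
  -- iteration 1/4 --
  BK 6.5: (-8,-1) -> (-1.5,-1) [heading=180, draw]
  LT 30: heading 180 -> 210
  RT 275: heading 210 -> 295
  FD 13.4: (-1.5,-1) -> (4.163,-13.145) [heading=295, draw]
  -- iteration 2/4 --
  BK 6.5: (4.163,-13.145) -> (1.416,-7.254) [heading=295, draw]
  LT 30: heading 295 -> 325
  RT 275: heading 325 -> 50
  FD 13.4: (1.416,-7.254) -> (10.029,3.011) [heading=50, draw]
  -- iteration 3/4 --
  BK 6.5: (10.029,3.011) -> (5.851,-1.968) [heading=50, draw]
  LT 30: heading 50 -> 80
  RT 275: heading 80 -> 165
  FD 13.4: (5.851,-1.968) -> (-7.092,1.5) [heading=165, draw]
  -- iteration 4/4 --
  BK 6.5: (-7.092,1.5) -> (-0.814,-0.182) [heading=165, draw]
  LT 30: heading 165 -> 195
  RT 275: heading 195 -> 280
  FD 13.4: (-0.814,-0.182) -> (1.513,-13.378) [heading=280, draw]
]
Final: pos=(1.513,-13.378), heading=280, 8 segment(s) drawn

Segment lengths:
  seg 1: (-8,-1) -> (-1.5,-1), length = 6.5
  seg 2: (-1.5,-1) -> (4.163,-13.145), length = 13.4
  seg 3: (4.163,-13.145) -> (1.416,-7.254), length = 6.5
  seg 4: (1.416,-7.254) -> (10.029,3.011), length = 13.4
  seg 5: (10.029,3.011) -> (5.851,-1.968), length = 6.5
  seg 6: (5.851,-1.968) -> (-7.092,1.5), length = 13.4
  seg 7: (-7.092,1.5) -> (-0.814,-0.182), length = 6.5
  seg 8: (-0.814,-0.182) -> (1.513,-13.378), length = 13.4
Total = 79.6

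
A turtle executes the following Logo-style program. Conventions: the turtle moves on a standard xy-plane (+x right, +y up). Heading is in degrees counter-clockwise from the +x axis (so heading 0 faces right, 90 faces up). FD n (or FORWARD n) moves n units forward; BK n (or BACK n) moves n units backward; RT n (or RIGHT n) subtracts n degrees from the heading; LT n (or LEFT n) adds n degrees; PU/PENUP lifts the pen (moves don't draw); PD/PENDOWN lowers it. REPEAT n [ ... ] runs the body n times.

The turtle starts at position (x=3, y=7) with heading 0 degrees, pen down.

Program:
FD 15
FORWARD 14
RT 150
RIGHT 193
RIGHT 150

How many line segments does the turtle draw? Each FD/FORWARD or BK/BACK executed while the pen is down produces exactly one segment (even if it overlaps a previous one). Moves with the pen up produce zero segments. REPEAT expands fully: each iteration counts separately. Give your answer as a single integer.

Answer: 2

Derivation:
Executing turtle program step by step:
Start: pos=(3,7), heading=0, pen down
FD 15: (3,7) -> (18,7) [heading=0, draw]
FD 14: (18,7) -> (32,7) [heading=0, draw]
RT 150: heading 0 -> 210
RT 193: heading 210 -> 17
RT 150: heading 17 -> 227
Final: pos=(32,7), heading=227, 2 segment(s) drawn
Segments drawn: 2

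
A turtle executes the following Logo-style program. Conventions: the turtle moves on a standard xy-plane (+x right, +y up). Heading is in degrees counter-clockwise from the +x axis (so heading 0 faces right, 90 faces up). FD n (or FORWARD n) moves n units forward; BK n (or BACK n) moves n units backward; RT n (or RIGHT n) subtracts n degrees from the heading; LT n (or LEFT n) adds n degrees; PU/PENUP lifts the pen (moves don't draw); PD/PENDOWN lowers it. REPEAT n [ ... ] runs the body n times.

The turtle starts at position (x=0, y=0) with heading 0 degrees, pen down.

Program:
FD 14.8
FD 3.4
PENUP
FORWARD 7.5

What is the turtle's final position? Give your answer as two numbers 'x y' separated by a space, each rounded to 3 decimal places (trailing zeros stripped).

Answer: 25.7 0

Derivation:
Executing turtle program step by step:
Start: pos=(0,0), heading=0, pen down
FD 14.8: (0,0) -> (14.8,0) [heading=0, draw]
FD 3.4: (14.8,0) -> (18.2,0) [heading=0, draw]
PU: pen up
FD 7.5: (18.2,0) -> (25.7,0) [heading=0, move]
Final: pos=(25.7,0), heading=0, 2 segment(s) drawn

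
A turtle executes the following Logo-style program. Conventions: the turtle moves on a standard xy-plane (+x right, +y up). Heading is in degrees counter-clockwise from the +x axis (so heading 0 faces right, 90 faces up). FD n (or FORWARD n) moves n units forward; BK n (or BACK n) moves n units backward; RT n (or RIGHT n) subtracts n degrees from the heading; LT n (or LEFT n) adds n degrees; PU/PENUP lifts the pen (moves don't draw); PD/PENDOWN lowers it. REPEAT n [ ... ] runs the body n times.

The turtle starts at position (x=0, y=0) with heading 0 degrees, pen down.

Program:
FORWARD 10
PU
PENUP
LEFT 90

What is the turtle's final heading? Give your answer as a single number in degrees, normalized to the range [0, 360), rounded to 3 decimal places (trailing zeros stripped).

Executing turtle program step by step:
Start: pos=(0,0), heading=0, pen down
FD 10: (0,0) -> (10,0) [heading=0, draw]
PU: pen up
PU: pen up
LT 90: heading 0 -> 90
Final: pos=(10,0), heading=90, 1 segment(s) drawn

Answer: 90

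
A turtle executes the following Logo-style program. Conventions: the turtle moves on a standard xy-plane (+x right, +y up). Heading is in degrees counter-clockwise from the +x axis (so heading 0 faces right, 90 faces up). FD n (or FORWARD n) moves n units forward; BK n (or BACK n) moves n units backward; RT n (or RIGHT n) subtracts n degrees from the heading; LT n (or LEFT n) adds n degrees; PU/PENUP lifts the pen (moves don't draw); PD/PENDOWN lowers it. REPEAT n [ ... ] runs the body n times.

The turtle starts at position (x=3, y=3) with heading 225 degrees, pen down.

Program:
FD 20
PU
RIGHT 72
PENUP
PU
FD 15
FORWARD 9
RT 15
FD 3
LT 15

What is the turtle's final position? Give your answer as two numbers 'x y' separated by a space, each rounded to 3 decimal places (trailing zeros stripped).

Executing turtle program step by step:
Start: pos=(3,3), heading=225, pen down
FD 20: (3,3) -> (-11.142,-11.142) [heading=225, draw]
PU: pen up
RT 72: heading 225 -> 153
PU: pen up
PU: pen up
FD 15: (-11.142,-11.142) -> (-24.507,-4.332) [heading=153, move]
FD 9: (-24.507,-4.332) -> (-32.526,-0.246) [heading=153, move]
RT 15: heading 153 -> 138
FD 3: (-32.526,-0.246) -> (-34.756,1.761) [heading=138, move]
LT 15: heading 138 -> 153
Final: pos=(-34.756,1.761), heading=153, 1 segment(s) drawn

Answer: -34.756 1.761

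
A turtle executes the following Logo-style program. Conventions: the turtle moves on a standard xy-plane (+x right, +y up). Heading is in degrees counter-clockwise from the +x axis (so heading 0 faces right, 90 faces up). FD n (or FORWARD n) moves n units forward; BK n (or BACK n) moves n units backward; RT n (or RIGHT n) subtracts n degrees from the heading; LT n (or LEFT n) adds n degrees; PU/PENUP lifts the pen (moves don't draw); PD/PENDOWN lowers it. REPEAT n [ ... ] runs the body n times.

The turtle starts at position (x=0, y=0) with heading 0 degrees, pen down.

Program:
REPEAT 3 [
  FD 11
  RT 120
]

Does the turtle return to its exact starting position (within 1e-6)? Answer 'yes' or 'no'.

Executing turtle program step by step:
Start: pos=(0,0), heading=0, pen down
REPEAT 3 [
  -- iteration 1/3 --
  FD 11: (0,0) -> (11,0) [heading=0, draw]
  RT 120: heading 0 -> 240
  -- iteration 2/3 --
  FD 11: (11,0) -> (5.5,-9.526) [heading=240, draw]
  RT 120: heading 240 -> 120
  -- iteration 3/3 --
  FD 11: (5.5,-9.526) -> (0,0) [heading=120, draw]
  RT 120: heading 120 -> 0
]
Final: pos=(0,0), heading=0, 3 segment(s) drawn

Start position: (0, 0)
Final position: (0, 0)
Distance = 0; < 1e-6 -> CLOSED

Answer: yes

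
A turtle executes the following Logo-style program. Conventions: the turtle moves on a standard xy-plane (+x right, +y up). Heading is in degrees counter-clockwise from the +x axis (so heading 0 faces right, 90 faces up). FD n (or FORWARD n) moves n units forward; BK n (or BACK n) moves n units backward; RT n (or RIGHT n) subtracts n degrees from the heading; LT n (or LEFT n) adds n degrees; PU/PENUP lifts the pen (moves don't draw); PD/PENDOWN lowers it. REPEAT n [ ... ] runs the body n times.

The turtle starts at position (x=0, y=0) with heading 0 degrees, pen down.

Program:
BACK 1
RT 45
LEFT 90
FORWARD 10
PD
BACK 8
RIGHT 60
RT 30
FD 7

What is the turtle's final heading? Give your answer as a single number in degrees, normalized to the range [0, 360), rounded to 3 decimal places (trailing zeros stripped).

Executing turtle program step by step:
Start: pos=(0,0), heading=0, pen down
BK 1: (0,0) -> (-1,0) [heading=0, draw]
RT 45: heading 0 -> 315
LT 90: heading 315 -> 45
FD 10: (-1,0) -> (6.071,7.071) [heading=45, draw]
PD: pen down
BK 8: (6.071,7.071) -> (0.414,1.414) [heading=45, draw]
RT 60: heading 45 -> 345
RT 30: heading 345 -> 315
FD 7: (0.414,1.414) -> (5.364,-3.536) [heading=315, draw]
Final: pos=(5.364,-3.536), heading=315, 4 segment(s) drawn

Answer: 315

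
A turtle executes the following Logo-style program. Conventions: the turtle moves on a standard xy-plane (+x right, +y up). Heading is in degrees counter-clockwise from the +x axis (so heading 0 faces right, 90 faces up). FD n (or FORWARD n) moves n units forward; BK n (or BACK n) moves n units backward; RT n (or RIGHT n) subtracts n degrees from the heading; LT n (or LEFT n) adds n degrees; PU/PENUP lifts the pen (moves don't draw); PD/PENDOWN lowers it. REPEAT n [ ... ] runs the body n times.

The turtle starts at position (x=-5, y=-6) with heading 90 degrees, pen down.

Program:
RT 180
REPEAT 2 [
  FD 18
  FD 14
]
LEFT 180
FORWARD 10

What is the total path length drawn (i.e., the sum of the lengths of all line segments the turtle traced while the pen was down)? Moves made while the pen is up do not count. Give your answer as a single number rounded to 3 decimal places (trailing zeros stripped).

Executing turtle program step by step:
Start: pos=(-5,-6), heading=90, pen down
RT 180: heading 90 -> 270
REPEAT 2 [
  -- iteration 1/2 --
  FD 18: (-5,-6) -> (-5,-24) [heading=270, draw]
  FD 14: (-5,-24) -> (-5,-38) [heading=270, draw]
  -- iteration 2/2 --
  FD 18: (-5,-38) -> (-5,-56) [heading=270, draw]
  FD 14: (-5,-56) -> (-5,-70) [heading=270, draw]
]
LT 180: heading 270 -> 90
FD 10: (-5,-70) -> (-5,-60) [heading=90, draw]
Final: pos=(-5,-60), heading=90, 5 segment(s) drawn

Segment lengths:
  seg 1: (-5,-6) -> (-5,-24), length = 18
  seg 2: (-5,-24) -> (-5,-38), length = 14
  seg 3: (-5,-38) -> (-5,-56), length = 18
  seg 4: (-5,-56) -> (-5,-70), length = 14
  seg 5: (-5,-70) -> (-5,-60), length = 10
Total = 74

Answer: 74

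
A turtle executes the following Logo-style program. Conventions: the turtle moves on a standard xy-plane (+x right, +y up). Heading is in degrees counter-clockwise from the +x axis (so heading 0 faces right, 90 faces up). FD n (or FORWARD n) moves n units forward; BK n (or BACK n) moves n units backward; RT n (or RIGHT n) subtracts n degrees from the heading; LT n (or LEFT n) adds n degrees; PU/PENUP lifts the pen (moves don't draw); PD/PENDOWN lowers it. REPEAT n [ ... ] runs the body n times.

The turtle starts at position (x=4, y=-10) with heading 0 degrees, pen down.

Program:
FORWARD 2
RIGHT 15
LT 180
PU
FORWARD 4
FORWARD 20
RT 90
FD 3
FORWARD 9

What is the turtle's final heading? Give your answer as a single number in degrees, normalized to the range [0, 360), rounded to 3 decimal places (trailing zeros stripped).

Executing turtle program step by step:
Start: pos=(4,-10), heading=0, pen down
FD 2: (4,-10) -> (6,-10) [heading=0, draw]
RT 15: heading 0 -> 345
LT 180: heading 345 -> 165
PU: pen up
FD 4: (6,-10) -> (2.136,-8.965) [heading=165, move]
FD 20: (2.136,-8.965) -> (-17.182,-3.788) [heading=165, move]
RT 90: heading 165 -> 75
FD 3: (-17.182,-3.788) -> (-16.406,-0.891) [heading=75, move]
FD 9: (-16.406,-0.891) -> (-14.076,7.803) [heading=75, move]
Final: pos=(-14.076,7.803), heading=75, 1 segment(s) drawn

Answer: 75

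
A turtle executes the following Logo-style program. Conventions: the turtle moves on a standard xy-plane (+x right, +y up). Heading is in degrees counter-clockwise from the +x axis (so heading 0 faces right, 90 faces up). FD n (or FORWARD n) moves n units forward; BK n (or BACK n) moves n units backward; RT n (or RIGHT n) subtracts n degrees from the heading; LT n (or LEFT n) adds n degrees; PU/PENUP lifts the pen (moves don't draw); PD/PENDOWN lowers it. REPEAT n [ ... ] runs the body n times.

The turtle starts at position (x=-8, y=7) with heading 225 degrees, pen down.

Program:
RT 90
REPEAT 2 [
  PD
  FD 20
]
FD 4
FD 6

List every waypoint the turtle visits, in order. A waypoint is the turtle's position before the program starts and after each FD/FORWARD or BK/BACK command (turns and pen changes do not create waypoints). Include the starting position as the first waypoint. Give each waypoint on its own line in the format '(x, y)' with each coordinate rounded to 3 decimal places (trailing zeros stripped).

Executing turtle program step by step:
Start: pos=(-8,7), heading=225, pen down
RT 90: heading 225 -> 135
REPEAT 2 [
  -- iteration 1/2 --
  PD: pen down
  FD 20: (-8,7) -> (-22.142,21.142) [heading=135, draw]
  -- iteration 2/2 --
  PD: pen down
  FD 20: (-22.142,21.142) -> (-36.284,35.284) [heading=135, draw]
]
FD 4: (-36.284,35.284) -> (-39.113,38.113) [heading=135, draw]
FD 6: (-39.113,38.113) -> (-43.355,42.355) [heading=135, draw]
Final: pos=(-43.355,42.355), heading=135, 4 segment(s) drawn
Waypoints (5 total):
(-8, 7)
(-22.142, 21.142)
(-36.284, 35.284)
(-39.113, 38.113)
(-43.355, 42.355)

Answer: (-8, 7)
(-22.142, 21.142)
(-36.284, 35.284)
(-39.113, 38.113)
(-43.355, 42.355)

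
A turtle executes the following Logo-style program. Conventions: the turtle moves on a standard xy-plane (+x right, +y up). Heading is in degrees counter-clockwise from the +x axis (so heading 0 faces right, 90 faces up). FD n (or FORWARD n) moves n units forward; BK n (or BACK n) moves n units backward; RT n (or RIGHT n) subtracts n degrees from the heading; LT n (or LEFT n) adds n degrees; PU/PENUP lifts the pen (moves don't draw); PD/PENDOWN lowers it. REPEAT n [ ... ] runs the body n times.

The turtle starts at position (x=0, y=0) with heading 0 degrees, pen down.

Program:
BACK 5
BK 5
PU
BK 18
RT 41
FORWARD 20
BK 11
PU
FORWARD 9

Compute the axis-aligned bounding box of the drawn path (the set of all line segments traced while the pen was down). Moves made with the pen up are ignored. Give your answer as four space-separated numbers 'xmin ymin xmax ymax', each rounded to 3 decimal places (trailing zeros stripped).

Executing turtle program step by step:
Start: pos=(0,0), heading=0, pen down
BK 5: (0,0) -> (-5,0) [heading=0, draw]
BK 5: (-5,0) -> (-10,0) [heading=0, draw]
PU: pen up
BK 18: (-10,0) -> (-28,0) [heading=0, move]
RT 41: heading 0 -> 319
FD 20: (-28,0) -> (-12.906,-13.121) [heading=319, move]
BK 11: (-12.906,-13.121) -> (-21.208,-5.905) [heading=319, move]
PU: pen up
FD 9: (-21.208,-5.905) -> (-14.415,-11.809) [heading=319, move]
Final: pos=(-14.415,-11.809), heading=319, 2 segment(s) drawn

Segment endpoints: x in {-10, -5, 0}, y in {0}
xmin=-10, ymin=0, xmax=0, ymax=0

Answer: -10 0 0 0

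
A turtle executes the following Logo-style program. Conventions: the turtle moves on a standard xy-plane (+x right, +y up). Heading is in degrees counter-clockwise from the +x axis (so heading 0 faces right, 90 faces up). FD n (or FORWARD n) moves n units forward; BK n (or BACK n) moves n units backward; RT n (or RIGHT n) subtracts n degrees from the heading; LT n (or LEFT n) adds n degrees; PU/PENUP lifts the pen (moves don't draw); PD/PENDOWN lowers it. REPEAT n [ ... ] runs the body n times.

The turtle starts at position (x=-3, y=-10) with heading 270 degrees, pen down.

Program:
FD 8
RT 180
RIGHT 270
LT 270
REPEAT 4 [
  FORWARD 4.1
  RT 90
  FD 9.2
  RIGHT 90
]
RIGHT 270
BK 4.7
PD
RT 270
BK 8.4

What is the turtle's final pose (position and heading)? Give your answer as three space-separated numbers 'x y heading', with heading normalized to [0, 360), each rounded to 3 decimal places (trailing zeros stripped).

Executing turtle program step by step:
Start: pos=(-3,-10), heading=270, pen down
FD 8: (-3,-10) -> (-3,-18) [heading=270, draw]
RT 180: heading 270 -> 90
RT 270: heading 90 -> 180
LT 270: heading 180 -> 90
REPEAT 4 [
  -- iteration 1/4 --
  FD 4.1: (-3,-18) -> (-3,-13.9) [heading=90, draw]
  RT 90: heading 90 -> 0
  FD 9.2: (-3,-13.9) -> (6.2,-13.9) [heading=0, draw]
  RT 90: heading 0 -> 270
  -- iteration 2/4 --
  FD 4.1: (6.2,-13.9) -> (6.2,-18) [heading=270, draw]
  RT 90: heading 270 -> 180
  FD 9.2: (6.2,-18) -> (-3,-18) [heading=180, draw]
  RT 90: heading 180 -> 90
  -- iteration 3/4 --
  FD 4.1: (-3,-18) -> (-3,-13.9) [heading=90, draw]
  RT 90: heading 90 -> 0
  FD 9.2: (-3,-13.9) -> (6.2,-13.9) [heading=0, draw]
  RT 90: heading 0 -> 270
  -- iteration 4/4 --
  FD 4.1: (6.2,-13.9) -> (6.2,-18) [heading=270, draw]
  RT 90: heading 270 -> 180
  FD 9.2: (6.2,-18) -> (-3,-18) [heading=180, draw]
  RT 90: heading 180 -> 90
]
RT 270: heading 90 -> 180
BK 4.7: (-3,-18) -> (1.7,-18) [heading=180, draw]
PD: pen down
RT 270: heading 180 -> 270
BK 8.4: (1.7,-18) -> (1.7,-9.6) [heading=270, draw]
Final: pos=(1.7,-9.6), heading=270, 11 segment(s) drawn

Answer: 1.7 -9.6 270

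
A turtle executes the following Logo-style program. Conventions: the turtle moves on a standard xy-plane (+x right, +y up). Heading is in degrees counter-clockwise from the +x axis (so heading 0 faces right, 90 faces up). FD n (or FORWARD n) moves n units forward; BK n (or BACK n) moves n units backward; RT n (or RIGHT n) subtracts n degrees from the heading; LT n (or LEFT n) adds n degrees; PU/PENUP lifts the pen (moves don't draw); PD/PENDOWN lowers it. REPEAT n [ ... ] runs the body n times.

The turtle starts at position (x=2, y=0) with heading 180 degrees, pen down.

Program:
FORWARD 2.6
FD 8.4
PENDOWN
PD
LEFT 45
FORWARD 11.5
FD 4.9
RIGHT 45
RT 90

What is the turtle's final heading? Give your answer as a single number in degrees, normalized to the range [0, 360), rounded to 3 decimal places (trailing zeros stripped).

Executing turtle program step by step:
Start: pos=(2,0), heading=180, pen down
FD 2.6: (2,0) -> (-0.6,0) [heading=180, draw]
FD 8.4: (-0.6,0) -> (-9,0) [heading=180, draw]
PD: pen down
PD: pen down
LT 45: heading 180 -> 225
FD 11.5: (-9,0) -> (-17.132,-8.132) [heading=225, draw]
FD 4.9: (-17.132,-8.132) -> (-20.597,-11.597) [heading=225, draw]
RT 45: heading 225 -> 180
RT 90: heading 180 -> 90
Final: pos=(-20.597,-11.597), heading=90, 4 segment(s) drawn

Answer: 90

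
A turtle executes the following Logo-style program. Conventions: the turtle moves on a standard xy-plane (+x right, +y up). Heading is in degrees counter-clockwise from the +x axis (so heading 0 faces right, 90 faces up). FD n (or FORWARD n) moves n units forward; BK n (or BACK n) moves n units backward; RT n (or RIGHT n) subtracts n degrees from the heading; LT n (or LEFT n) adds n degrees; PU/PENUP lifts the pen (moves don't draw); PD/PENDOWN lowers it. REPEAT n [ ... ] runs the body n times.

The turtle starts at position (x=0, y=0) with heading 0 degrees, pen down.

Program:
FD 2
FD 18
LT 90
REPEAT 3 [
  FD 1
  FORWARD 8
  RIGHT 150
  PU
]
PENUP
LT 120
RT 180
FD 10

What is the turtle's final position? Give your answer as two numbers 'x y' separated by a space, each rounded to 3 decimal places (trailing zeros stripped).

Executing turtle program step by step:
Start: pos=(0,0), heading=0, pen down
FD 2: (0,0) -> (2,0) [heading=0, draw]
FD 18: (2,0) -> (20,0) [heading=0, draw]
LT 90: heading 0 -> 90
REPEAT 3 [
  -- iteration 1/3 --
  FD 1: (20,0) -> (20,1) [heading=90, draw]
  FD 8: (20,1) -> (20,9) [heading=90, draw]
  RT 150: heading 90 -> 300
  PU: pen up
  -- iteration 2/3 --
  FD 1: (20,9) -> (20.5,8.134) [heading=300, move]
  FD 8: (20.5,8.134) -> (24.5,1.206) [heading=300, move]
  RT 150: heading 300 -> 150
  PU: pen up
  -- iteration 3/3 --
  FD 1: (24.5,1.206) -> (23.634,1.706) [heading=150, move]
  FD 8: (23.634,1.706) -> (16.706,5.706) [heading=150, move]
  RT 150: heading 150 -> 0
  PU: pen up
]
PU: pen up
LT 120: heading 0 -> 120
RT 180: heading 120 -> 300
FD 10: (16.706,5.706) -> (21.706,-2.954) [heading=300, move]
Final: pos=(21.706,-2.954), heading=300, 4 segment(s) drawn

Answer: 21.706 -2.954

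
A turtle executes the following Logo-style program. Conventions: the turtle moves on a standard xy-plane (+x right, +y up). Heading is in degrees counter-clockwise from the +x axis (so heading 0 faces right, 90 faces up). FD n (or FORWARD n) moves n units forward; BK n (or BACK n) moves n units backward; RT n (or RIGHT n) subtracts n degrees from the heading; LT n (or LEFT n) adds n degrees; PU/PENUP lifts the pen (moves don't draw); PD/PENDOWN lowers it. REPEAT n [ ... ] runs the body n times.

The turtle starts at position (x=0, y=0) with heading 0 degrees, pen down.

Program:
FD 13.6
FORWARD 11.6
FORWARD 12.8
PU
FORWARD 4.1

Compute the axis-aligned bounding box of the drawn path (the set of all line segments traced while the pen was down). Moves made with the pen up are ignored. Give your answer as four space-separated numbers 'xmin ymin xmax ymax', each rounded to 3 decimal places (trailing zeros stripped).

Executing turtle program step by step:
Start: pos=(0,0), heading=0, pen down
FD 13.6: (0,0) -> (13.6,0) [heading=0, draw]
FD 11.6: (13.6,0) -> (25.2,0) [heading=0, draw]
FD 12.8: (25.2,0) -> (38,0) [heading=0, draw]
PU: pen up
FD 4.1: (38,0) -> (42.1,0) [heading=0, move]
Final: pos=(42.1,0), heading=0, 3 segment(s) drawn

Segment endpoints: x in {0, 13.6, 25.2, 38}, y in {0}
xmin=0, ymin=0, xmax=38, ymax=0

Answer: 0 0 38 0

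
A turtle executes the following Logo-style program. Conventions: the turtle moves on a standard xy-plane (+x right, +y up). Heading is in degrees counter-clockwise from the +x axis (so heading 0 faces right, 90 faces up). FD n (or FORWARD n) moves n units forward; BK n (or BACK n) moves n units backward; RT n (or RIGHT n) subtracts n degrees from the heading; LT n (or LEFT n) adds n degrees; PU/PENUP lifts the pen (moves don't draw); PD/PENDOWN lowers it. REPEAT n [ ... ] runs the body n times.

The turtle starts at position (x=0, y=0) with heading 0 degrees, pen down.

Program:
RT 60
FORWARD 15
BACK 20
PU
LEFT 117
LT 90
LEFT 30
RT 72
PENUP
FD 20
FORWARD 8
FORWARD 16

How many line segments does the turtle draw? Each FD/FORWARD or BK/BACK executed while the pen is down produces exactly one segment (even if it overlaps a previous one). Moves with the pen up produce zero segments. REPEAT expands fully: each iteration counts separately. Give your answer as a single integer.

Answer: 2

Derivation:
Executing turtle program step by step:
Start: pos=(0,0), heading=0, pen down
RT 60: heading 0 -> 300
FD 15: (0,0) -> (7.5,-12.99) [heading=300, draw]
BK 20: (7.5,-12.99) -> (-2.5,4.33) [heading=300, draw]
PU: pen up
LT 117: heading 300 -> 57
LT 90: heading 57 -> 147
LT 30: heading 147 -> 177
RT 72: heading 177 -> 105
PU: pen up
FD 20: (-2.5,4.33) -> (-7.676,23.649) [heading=105, move]
FD 8: (-7.676,23.649) -> (-9.747,31.376) [heading=105, move]
FD 16: (-9.747,31.376) -> (-13.888,46.831) [heading=105, move]
Final: pos=(-13.888,46.831), heading=105, 2 segment(s) drawn
Segments drawn: 2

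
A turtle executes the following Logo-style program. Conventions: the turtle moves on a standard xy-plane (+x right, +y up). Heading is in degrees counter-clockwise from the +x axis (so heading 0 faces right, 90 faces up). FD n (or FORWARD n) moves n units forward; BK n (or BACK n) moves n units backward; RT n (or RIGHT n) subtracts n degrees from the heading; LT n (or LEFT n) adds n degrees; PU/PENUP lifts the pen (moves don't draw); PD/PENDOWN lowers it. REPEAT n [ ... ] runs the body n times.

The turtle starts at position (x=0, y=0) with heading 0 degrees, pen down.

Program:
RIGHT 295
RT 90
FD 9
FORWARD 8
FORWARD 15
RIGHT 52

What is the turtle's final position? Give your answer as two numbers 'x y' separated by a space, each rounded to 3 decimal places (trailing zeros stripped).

Executing turtle program step by step:
Start: pos=(0,0), heading=0, pen down
RT 295: heading 0 -> 65
RT 90: heading 65 -> 335
FD 9: (0,0) -> (8.157,-3.804) [heading=335, draw]
FD 8: (8.157,-3.804) -> (15.407,-7.185) [heading=335, draw]
FD 15: (15.407,-7.185) -> (29.002,-13.524) [heading=335, draw]
RT 52: heading 335 -> 283
Final: pos=(29.002,-13.524), heading=283, 3 segment(s) drawn

Answer: 29.002 -13.524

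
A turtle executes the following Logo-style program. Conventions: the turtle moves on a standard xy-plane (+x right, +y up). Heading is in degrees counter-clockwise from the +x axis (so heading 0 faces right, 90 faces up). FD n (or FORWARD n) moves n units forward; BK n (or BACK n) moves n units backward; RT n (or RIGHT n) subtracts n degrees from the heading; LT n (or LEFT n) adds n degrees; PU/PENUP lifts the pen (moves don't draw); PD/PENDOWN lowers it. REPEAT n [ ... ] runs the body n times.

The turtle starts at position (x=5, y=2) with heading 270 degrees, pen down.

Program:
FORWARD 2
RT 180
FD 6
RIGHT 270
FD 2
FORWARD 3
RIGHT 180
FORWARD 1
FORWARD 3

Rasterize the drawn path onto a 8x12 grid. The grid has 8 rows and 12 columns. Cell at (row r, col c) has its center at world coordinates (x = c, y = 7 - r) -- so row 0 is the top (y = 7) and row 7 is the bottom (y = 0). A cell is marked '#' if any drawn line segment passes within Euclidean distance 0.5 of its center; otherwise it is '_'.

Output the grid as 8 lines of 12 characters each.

Segment 0: (5,2) -> (5,0)
Segment 1: (5,0) -> (5,6)
Segment 2: (5,6) -> (3,6)
Segment 3: (3,6) -> (0,6)
Segment 4: (0,6) -> (1,6)
Segment 5: (1,6) -> (4,6)

Answer: ____________
######______
_____#______
_____#______
_____#______
_____#______
_____#______
_____#______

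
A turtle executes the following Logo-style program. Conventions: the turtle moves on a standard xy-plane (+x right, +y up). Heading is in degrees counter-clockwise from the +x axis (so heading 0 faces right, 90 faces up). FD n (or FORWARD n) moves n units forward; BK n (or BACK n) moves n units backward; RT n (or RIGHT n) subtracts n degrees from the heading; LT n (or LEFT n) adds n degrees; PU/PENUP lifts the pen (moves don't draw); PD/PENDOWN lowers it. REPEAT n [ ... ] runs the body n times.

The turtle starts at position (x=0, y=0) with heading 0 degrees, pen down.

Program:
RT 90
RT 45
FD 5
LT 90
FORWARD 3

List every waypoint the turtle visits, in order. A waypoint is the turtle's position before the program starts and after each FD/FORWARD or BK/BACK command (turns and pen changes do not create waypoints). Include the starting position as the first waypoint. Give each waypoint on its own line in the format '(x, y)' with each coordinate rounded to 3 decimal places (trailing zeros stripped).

Executing turtle program step by step:
Start: pos=(0,0), heading=0, pen down
RT 90: heading 0 -> 270
RT 45: heading 270 -> 225
FD 5: (0,0) -> (-3.536,-3.536) [heading=225, draw]
LT 90: heading 225 -> 315
FD 3: (-3.536,-3.536) -> (-1.414,-5.657) [heading=315, draw]
Final: pos=(-1.414,-5.657), heading=315, 2 segment(s) drawn
Waypoints (3 total):
(0, 0)
(-3.536, -3.536)
(-1.414, -5.657)

Answer: (0, 0)
(-3.536, -3.536)
(-1.414, -5.657)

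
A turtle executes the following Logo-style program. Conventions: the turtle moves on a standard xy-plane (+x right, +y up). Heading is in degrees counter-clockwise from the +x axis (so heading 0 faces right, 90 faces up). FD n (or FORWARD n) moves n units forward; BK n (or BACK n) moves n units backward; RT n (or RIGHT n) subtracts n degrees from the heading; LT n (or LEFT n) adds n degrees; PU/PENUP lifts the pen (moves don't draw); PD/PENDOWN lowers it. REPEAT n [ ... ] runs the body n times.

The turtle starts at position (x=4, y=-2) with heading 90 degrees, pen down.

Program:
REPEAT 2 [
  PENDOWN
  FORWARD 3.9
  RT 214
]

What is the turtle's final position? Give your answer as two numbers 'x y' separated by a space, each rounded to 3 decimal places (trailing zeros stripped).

Executing turtle program step by step:
Start: pos=(4,-2), heading=90, pen down
REPEAT 2 [
  -- iteration 1/2 --
  PD: pen down
  FD 3.9: (4,-2) -> (4,1.9) [heading=90, draw]
  RT 214: heading 90 -> 236
  -- iteration 2/2 --
  PD: pen down
  FD 3.9: (4,1.9) -> (1.819,-1.333) [heading=236, draw]
  RT 214: heading 236 -> 22
]
Final: pos=(1.819,-1.333), heading=22, 2 segment(s) drawn

Answer: 1.819 -1.333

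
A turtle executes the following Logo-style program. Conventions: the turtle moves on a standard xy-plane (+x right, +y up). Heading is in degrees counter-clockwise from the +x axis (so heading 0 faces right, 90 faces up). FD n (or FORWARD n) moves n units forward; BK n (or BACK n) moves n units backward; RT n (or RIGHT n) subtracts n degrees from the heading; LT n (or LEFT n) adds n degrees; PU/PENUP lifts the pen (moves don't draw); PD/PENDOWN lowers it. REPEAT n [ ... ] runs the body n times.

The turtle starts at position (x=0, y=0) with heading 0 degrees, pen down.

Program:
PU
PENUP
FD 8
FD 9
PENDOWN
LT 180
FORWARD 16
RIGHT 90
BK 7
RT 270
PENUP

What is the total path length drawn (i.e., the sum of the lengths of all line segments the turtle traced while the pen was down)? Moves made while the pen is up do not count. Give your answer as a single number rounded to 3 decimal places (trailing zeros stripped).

Answer: 23

Derivation:
Executing turtle program step by step:
Start: pos=(0,0), heading=0, pen down
PU: pen up
PU: pen up
FD 8: (0,0) -> (8,0) [heading=0, move]
FD 9: (8,0) -> (17,0) [heading=0, move]
PD: pen down
LT 180: heading 0 -> 180
FD 16: (17,0) -> (1,0) [heading=180, draw]
RT 90: heading 180 -> 90
BK 7: (1,0) -> (1,-7) [heading=90, draw]
RT 270: heading 90 -> 180
PU: pen up
Final: pos=(1,-7), heading=180, 2 segment(s) drawn

Segment lengths:
  seg 1: (17,0) -> (1,0), length = 16
  seg 2: (1,0) -> (1,-7), length = 7
Total = 23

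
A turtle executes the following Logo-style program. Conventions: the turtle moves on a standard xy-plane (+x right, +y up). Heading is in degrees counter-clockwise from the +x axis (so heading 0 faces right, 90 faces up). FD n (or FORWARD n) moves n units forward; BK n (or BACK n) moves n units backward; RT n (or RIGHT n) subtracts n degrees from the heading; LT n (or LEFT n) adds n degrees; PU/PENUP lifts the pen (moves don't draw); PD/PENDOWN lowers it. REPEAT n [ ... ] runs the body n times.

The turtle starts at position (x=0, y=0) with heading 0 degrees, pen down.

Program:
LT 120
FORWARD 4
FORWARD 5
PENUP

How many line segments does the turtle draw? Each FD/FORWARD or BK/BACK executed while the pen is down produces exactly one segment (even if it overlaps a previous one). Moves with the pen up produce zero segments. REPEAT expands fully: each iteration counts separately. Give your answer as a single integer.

Answer: 2

Derivation:
Executing turtle program step by step:
Start: pos=(0,0), heading=0, pen down
LT 120: heading 0 -> 120
FD 4: (0,0) -> (-2,3.464) [heading=120, draw]
FD 5: (-2,3.464) -> (-4.5,7.794) [heading=120, draw]
PU: pen up
Final: pos=(-4.5,7.794), heading=120, 2 segment(s) drawn
Segments drawn: 2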